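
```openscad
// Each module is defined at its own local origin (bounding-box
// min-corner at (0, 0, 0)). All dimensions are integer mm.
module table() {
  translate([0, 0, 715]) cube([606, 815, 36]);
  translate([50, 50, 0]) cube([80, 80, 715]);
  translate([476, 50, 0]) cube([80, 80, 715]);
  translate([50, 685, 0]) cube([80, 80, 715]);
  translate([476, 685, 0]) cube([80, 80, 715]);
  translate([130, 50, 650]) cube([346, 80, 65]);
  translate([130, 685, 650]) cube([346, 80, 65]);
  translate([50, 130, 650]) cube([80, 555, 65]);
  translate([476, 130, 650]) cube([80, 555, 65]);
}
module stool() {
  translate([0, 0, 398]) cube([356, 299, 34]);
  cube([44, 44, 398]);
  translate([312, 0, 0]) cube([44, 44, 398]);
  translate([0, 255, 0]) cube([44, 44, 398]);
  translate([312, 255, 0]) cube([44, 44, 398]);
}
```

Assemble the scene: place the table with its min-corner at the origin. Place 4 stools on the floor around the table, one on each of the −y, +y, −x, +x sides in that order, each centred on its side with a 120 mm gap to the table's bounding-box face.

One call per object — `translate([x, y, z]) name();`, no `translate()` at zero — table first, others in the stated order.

table();
translate([125, -419, 0]) stool();
translate([125, 935, 0]) stool();
translate([-476, 258, 0]) stool();
translate([726, 258, 0]) stool();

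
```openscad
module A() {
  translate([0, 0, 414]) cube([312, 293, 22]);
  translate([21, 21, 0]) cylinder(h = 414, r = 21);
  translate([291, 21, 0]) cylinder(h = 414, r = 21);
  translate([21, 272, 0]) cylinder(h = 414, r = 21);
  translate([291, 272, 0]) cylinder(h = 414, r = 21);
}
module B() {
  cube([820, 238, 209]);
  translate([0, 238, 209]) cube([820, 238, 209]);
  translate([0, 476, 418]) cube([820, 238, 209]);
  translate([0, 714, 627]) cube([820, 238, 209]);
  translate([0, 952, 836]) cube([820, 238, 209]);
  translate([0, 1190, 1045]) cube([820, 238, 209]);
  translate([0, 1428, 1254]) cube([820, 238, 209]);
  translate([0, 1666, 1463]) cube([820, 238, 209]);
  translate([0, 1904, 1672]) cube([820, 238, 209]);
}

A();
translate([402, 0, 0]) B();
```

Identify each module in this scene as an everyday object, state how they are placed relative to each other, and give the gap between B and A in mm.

A is a stool. B is a staircase. The staircase is on the floor beside the stool on its +x side. The gap between the staircase and the stool is 90 mm.

The staircase's nearest face is 90 mm from the stool's +x face.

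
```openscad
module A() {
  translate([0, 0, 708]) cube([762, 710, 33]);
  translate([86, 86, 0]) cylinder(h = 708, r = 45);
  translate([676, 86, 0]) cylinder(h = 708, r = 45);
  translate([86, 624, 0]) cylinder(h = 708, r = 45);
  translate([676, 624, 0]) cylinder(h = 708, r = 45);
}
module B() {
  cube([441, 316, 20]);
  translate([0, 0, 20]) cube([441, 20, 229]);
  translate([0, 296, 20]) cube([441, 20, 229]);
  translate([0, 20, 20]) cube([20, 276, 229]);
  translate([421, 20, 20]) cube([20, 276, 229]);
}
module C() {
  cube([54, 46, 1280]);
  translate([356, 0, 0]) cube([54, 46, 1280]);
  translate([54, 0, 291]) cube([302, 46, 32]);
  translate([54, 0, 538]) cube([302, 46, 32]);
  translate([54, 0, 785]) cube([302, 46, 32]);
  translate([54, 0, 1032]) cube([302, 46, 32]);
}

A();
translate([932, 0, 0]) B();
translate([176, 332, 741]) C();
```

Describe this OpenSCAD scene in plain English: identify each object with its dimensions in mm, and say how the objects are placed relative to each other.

A is a table with a 762×710 mm rectangular top, 33 mm thick, top surface at z = 741 mm, supported by four round legs of 90 mm diameter, each leg's bounding box inset 41 mm from the nearest pair of top edges, running from the floor.

B is an open storage box with external size 441×316×249 mm and wall thickness 20 mm (the base is also 20 mm thick). The base covers the whole footprint; the four walls stand on the base, with the y-facing walls full-width and the x-facing walls fitting between their inner faces.

C is a wooden ladder with two side rails of 54×46 mm section and 1280 mm height, set 410 mm apart overall. Between them run 4 rectangular rungs (46 mm deep, 32 mm thick), front faces flush with the rails' −y face. The bottom of the first rung is 291 mm above the floor and each subsequent rung is 247 mm higher than the one below.

The open box is on the floor beside the table on its +x side. The ladder is on top of the table, centred.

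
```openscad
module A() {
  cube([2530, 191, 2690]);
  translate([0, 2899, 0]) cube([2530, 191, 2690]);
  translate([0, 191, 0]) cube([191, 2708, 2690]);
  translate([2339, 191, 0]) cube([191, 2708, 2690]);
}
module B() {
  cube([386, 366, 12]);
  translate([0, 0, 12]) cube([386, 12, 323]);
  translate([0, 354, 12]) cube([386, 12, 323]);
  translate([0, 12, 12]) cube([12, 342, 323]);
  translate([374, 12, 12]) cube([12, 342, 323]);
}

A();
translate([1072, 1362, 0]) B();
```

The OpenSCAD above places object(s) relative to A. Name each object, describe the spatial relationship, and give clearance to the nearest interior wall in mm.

A is a house frame. B is an open box. The open box sits inside the house frame, centred. The clearance to the nearest interior wall is 881 mm.

Clearances: x = 881, y = 1171; minimum 881 mm.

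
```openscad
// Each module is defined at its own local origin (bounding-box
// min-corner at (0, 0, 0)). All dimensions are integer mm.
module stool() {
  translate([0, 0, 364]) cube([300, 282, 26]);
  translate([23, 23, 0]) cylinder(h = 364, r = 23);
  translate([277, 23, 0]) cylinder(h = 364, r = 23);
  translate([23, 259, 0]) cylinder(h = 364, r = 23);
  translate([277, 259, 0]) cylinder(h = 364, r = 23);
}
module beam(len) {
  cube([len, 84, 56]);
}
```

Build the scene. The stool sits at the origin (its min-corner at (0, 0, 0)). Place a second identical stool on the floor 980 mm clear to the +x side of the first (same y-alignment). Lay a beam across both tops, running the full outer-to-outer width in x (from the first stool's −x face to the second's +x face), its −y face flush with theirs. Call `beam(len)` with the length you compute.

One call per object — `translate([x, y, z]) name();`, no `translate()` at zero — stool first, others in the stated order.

stool();
translate([1280, 0, 0]) stool();
translate([0, 0, 390]) beam(1580);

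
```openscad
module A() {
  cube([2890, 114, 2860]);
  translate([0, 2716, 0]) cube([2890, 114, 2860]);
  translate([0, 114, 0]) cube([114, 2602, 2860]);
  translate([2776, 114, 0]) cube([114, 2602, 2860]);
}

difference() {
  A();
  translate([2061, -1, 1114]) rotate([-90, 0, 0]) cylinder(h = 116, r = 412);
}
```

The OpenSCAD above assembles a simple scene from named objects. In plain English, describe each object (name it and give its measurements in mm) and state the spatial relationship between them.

A is the wall frame of a small rectangular building: four walls, each 2860 mm tall and 114 mm thick, enclosing a footprint 2890 mm (x) by 2830 mm (y) outside-to-outside, with no floor or roof. The front and back walls (the −y and +y sides) span the full width; the two side walls fit between them.

The house frame has a circular hole of radius 412 mm through its front wall, centred at (x = 2061, z = 1114).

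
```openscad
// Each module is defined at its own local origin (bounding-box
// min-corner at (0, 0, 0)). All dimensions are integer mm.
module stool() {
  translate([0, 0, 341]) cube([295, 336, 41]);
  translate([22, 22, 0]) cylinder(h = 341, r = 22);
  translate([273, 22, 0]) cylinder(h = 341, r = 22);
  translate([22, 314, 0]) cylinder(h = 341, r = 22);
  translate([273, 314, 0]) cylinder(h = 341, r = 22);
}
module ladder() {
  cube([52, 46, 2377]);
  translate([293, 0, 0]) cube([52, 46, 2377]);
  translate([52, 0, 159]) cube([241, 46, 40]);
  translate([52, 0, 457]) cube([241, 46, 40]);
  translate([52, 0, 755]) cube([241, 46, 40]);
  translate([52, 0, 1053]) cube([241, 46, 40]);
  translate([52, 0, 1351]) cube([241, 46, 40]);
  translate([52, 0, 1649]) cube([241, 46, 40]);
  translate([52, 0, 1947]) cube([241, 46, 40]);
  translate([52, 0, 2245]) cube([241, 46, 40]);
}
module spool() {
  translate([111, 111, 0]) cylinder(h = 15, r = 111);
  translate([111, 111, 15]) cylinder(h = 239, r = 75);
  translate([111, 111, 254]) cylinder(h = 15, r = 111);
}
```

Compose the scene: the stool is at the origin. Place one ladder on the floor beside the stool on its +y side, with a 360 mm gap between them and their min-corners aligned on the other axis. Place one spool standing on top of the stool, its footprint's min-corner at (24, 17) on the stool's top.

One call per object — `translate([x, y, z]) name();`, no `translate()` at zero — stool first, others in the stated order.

stool();
translate([0, 696, 0]) ladder();
translate([24, 17, 382]) spool();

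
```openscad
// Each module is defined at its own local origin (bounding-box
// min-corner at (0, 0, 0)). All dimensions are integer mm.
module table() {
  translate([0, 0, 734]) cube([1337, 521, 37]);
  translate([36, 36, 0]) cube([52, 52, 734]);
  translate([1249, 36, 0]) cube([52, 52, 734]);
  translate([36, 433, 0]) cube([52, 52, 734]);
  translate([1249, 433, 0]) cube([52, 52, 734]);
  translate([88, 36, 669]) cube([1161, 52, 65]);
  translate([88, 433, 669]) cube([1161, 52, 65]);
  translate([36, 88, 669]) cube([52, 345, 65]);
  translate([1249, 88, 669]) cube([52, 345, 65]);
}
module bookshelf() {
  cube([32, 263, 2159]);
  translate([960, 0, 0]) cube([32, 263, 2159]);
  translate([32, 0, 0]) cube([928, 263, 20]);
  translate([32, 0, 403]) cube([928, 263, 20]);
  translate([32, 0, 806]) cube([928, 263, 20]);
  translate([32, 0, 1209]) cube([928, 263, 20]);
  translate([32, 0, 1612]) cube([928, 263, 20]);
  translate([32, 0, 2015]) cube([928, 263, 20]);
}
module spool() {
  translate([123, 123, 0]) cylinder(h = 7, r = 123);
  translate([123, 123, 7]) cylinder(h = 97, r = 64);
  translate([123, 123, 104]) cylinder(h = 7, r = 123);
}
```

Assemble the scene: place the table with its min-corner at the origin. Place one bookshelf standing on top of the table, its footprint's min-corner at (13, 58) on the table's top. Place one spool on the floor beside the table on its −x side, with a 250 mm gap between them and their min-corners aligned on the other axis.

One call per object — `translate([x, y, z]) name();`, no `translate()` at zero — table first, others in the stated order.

table();
translate([13, 58, 771]) bookshelf();
translate([-496, 0, 0]) spool();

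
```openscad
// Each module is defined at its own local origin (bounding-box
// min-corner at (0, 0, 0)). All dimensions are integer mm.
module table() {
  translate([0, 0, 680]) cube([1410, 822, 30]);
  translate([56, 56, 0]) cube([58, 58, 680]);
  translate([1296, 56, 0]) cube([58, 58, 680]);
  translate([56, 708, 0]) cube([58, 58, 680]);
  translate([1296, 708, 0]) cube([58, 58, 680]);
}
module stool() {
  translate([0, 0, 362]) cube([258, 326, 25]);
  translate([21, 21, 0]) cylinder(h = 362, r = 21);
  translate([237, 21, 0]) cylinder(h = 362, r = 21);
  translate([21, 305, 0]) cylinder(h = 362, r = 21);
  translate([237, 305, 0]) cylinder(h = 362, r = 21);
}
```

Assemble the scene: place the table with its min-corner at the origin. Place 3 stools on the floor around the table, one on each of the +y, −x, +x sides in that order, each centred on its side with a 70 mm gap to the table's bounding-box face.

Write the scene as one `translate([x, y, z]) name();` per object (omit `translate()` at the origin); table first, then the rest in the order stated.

table();
translate([576, 892, 0]) stool();
translate([-328, 248, 0]) stool();
translate([1480, 248, 0]) stool();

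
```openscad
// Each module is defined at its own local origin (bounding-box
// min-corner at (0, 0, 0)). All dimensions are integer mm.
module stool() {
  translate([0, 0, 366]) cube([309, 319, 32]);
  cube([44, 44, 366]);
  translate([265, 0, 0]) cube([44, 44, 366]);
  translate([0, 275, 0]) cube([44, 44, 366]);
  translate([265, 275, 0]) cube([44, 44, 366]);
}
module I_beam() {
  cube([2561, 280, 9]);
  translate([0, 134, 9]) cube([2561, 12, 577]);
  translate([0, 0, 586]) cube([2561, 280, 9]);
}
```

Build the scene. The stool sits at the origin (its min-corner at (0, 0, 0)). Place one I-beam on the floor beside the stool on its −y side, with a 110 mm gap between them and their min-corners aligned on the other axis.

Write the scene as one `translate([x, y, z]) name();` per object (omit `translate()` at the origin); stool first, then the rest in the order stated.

stool();
translate([0, -390, 0]) I_beam();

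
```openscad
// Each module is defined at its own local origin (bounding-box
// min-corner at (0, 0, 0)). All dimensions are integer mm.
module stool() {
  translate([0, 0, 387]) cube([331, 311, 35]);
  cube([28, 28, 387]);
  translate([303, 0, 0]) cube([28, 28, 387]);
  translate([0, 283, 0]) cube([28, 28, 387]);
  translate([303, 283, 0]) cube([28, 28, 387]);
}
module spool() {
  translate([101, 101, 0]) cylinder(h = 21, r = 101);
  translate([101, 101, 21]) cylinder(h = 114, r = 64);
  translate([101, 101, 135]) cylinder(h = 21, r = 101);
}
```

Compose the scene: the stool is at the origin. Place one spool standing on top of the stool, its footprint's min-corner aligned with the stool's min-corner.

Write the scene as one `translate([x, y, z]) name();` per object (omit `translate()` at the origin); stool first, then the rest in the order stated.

stool();
translate([0, 0, 422]) spool();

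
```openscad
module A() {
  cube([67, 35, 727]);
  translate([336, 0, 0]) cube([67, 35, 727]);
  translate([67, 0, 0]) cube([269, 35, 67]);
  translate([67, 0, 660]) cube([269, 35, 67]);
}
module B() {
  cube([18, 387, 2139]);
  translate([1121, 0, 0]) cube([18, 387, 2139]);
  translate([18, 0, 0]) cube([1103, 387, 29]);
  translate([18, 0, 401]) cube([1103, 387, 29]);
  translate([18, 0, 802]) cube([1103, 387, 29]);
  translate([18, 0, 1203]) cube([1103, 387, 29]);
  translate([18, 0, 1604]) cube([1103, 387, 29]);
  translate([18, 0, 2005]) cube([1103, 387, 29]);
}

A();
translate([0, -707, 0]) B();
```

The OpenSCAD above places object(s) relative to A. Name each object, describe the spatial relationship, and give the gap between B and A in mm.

A is a picture frame. B is a bookshelf. The bookshelf is on the floor beside the picture frame on its −y side. The gap between the bookshelf and the picture frame is 320 mm.

The bookshelf's nearest face is 320 mm from the picture frame's −y face.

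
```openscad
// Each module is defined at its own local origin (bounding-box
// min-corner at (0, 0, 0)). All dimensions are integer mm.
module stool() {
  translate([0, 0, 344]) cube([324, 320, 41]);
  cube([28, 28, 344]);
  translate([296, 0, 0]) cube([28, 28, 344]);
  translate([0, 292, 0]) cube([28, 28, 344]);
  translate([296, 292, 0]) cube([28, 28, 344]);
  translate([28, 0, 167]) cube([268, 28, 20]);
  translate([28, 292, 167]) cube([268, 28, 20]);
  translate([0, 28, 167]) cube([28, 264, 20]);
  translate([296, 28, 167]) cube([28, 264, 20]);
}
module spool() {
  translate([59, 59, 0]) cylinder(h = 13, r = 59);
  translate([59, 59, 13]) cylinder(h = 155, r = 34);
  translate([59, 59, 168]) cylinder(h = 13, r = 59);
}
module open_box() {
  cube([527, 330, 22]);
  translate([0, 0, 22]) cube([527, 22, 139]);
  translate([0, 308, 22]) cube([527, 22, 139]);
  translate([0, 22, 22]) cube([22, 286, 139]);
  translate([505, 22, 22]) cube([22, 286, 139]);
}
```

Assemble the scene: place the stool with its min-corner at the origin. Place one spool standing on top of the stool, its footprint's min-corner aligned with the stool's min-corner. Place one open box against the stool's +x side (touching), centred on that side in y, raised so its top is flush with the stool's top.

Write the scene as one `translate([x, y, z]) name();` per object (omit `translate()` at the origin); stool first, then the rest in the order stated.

stool();
translate([0, 0, 385]) spool();
translate([324, -5, 224]) open_box();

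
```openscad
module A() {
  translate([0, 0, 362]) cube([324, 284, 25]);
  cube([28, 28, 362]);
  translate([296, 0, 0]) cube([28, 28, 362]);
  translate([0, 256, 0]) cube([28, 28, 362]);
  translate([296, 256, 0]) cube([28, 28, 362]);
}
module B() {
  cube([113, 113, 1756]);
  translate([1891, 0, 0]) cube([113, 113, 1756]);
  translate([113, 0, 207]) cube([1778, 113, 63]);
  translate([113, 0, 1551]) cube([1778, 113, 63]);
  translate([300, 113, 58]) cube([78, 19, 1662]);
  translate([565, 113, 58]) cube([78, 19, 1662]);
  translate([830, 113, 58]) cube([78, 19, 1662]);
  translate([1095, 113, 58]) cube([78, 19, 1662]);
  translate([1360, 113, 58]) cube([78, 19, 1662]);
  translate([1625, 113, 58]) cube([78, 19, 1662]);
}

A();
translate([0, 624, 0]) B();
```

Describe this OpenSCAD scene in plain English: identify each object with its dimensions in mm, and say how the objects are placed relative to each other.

A is a simple wooden stool: a rectangular seat 324 mm (x) by 284 mm (y), 25 mm thick, top face at z = 387 mm, on four square legs, each 28×28 mm in cross-section. The legs rest on z = 0, each flush with a corner of the seat.

B is a fence section. Two 113×113 mm posts, 1756 mm tall, stand on the floor with a clear span of 1778 mm between their inner faces. Two horizontal rails of 113×63 mm section span the gap between the posts with their undersides at z = 207 mm and z = 1551 mm, flush with the posts' −y face. 6 pickets, each 78 mm wide, 19 mm thick and 1662 mm tall, are fixed to the +y face of the rails with their bottoms at z = 58 mm, evenly spaced across the span with equal gaps (rounded down to the nearest mm) at the −x end and between each pair — any rounding remainder accumulates at the +x end.

The fence section is on the floor beside the stool on its +y side.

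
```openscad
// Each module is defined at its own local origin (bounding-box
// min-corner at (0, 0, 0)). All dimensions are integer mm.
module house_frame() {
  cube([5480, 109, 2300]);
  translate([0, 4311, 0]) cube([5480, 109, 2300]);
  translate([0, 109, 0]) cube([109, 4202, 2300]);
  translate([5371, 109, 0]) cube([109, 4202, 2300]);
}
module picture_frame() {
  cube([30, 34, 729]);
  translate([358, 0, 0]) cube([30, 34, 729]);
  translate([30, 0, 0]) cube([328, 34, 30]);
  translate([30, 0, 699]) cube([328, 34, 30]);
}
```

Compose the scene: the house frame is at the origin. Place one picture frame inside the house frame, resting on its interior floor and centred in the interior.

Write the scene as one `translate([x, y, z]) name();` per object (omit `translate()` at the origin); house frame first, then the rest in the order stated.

house_frame();
translate([2546, 2193, 0]) picture_frame();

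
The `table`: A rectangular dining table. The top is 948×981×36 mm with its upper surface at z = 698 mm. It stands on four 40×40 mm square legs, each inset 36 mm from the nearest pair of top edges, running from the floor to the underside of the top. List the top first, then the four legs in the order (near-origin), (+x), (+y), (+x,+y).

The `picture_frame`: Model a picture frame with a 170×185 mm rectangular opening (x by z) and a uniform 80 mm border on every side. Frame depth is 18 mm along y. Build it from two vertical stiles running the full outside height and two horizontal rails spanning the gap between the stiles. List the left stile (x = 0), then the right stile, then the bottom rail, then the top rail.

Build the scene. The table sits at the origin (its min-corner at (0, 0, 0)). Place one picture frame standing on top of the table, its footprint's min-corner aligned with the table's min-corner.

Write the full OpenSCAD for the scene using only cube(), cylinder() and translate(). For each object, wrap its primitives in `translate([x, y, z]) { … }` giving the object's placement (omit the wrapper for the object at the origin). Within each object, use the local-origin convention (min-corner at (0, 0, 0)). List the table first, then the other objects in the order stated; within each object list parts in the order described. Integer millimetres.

translate([0, 0, 662]) cube([948, 981, 36]);
translate([36, 36, 0]) cube([40, 40, 662]);
translate([872, 36, 0]) cube([40, 40, 662]);
translate([36, 905, 0]) cube([40, 40, 662]);
translate([872, 905, 0]) cube([40, 40, 662]);
translate([0, 0, 698]) {
  cube([80, 18, 345]);
  translate([250, 0, 0]) cube([80, 18, 345]);
  translate([80, 0, 0]) cube([170, 18, 80]);
  translate([80, 0, 265]) cube([170, 18, 80]);
}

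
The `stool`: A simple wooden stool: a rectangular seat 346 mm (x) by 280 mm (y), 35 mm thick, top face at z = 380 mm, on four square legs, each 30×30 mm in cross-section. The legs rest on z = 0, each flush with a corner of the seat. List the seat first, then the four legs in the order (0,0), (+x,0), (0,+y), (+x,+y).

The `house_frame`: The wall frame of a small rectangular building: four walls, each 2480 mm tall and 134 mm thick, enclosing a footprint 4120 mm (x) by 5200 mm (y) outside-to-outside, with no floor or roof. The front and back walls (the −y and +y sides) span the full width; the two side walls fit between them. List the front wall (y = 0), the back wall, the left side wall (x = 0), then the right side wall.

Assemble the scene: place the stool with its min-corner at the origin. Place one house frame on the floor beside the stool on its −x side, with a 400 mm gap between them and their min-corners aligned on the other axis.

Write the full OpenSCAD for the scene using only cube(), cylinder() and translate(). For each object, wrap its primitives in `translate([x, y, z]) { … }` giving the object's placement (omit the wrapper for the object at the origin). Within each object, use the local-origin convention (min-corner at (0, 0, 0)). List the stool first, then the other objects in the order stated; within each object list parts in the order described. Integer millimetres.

translate([0, 0, 345]) cube([346, 280, 35]);
cube([30, 30, 345]);
translate([316, 0, 0]) cube([30, 30, 345]);
translate([0, 250, 0]) cube([30, 30, 345]);
translate([316, 250, 0]) cube([30, 30, 345]);
translate([-4520, 0, 0]) {
  cube([4120, 134, 2480]);
  translate([0, 5066, 0]) cube([4120, 134, 2480]);
  translate([0, 134, 0]) cube([134, 4932, 2480]);
  translate([3986, 134, 0]) cube([134, 4932, 2480]);
}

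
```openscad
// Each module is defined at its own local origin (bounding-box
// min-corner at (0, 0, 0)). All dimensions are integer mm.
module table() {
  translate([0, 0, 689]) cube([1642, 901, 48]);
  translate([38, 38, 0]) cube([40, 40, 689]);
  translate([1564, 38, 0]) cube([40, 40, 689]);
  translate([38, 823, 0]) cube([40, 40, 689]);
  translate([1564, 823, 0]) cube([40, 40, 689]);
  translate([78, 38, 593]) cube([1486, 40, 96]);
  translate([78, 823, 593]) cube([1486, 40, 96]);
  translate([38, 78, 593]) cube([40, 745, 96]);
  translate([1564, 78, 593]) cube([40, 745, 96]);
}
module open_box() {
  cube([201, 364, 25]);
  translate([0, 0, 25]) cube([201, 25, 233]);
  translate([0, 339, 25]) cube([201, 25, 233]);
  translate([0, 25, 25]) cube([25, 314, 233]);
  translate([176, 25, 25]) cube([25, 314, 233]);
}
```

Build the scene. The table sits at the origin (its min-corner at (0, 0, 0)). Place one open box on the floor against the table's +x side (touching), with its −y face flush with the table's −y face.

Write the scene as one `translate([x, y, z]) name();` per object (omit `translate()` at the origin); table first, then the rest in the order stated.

table();
translate([1642, 0, 0]) open_box();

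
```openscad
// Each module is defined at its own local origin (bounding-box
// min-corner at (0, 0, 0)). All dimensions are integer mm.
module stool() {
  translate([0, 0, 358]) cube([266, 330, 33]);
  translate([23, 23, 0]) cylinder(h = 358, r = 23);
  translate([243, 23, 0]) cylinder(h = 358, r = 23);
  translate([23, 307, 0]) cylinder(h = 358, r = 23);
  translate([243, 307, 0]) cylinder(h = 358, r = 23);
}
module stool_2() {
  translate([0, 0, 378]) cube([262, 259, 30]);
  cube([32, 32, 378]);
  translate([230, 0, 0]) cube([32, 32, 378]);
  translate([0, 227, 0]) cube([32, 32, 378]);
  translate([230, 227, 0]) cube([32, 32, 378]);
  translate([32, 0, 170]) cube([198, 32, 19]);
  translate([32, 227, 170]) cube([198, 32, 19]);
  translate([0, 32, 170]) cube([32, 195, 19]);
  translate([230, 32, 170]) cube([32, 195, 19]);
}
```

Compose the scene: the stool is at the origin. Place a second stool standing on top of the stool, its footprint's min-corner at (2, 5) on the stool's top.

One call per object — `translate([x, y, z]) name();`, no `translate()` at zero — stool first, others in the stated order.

stool();
translate([2, 5, 391]) stool_2();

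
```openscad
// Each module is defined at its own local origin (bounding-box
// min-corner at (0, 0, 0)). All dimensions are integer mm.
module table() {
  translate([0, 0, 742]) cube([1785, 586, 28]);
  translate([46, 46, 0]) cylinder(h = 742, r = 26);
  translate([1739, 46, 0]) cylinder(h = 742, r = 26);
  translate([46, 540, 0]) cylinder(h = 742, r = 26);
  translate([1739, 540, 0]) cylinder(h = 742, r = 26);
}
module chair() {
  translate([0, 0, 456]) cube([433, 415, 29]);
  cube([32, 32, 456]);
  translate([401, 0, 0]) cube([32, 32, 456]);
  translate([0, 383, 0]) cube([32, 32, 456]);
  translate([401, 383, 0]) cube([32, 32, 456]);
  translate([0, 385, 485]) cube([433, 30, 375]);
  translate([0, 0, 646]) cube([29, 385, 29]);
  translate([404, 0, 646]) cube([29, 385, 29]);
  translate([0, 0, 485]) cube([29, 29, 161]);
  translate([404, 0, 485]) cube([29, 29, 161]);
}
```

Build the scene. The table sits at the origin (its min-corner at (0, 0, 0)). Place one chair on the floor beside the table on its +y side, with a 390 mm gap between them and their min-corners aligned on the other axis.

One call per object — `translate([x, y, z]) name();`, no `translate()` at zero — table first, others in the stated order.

table();
translate([0, 976, 0]) chair();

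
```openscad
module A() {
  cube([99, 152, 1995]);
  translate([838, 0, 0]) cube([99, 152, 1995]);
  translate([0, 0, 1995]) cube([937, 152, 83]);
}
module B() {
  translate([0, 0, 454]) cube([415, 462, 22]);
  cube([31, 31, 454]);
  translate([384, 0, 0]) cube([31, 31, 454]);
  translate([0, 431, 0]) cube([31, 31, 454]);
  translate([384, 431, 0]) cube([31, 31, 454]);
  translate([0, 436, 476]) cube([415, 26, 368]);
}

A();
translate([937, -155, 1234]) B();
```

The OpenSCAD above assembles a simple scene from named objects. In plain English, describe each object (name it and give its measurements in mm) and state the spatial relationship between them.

A is a door frame. The clear opening is 739 mm wide and 1995 mm high. Two 99 mm wide jambs, 152 mm deep, stand either side of the opening from the floor to the top of the opening. A 83 mm thick head sits across the top of both jambs, spanning the full outside width of the frame.

B is a chair. The seat is a 415×462×22 mm slab with its top at z = 476 mm, on four 31×31 mm corner legs (flush with the seat edges, standing on z = 0). A flat backrest 26 mm thick, 368 mm tall, spans the full seat width and rises from the seat top along its +y edge, rear face flush with the rear of the seat.

The chair is beside the door frame with their tops flush at z = 2078.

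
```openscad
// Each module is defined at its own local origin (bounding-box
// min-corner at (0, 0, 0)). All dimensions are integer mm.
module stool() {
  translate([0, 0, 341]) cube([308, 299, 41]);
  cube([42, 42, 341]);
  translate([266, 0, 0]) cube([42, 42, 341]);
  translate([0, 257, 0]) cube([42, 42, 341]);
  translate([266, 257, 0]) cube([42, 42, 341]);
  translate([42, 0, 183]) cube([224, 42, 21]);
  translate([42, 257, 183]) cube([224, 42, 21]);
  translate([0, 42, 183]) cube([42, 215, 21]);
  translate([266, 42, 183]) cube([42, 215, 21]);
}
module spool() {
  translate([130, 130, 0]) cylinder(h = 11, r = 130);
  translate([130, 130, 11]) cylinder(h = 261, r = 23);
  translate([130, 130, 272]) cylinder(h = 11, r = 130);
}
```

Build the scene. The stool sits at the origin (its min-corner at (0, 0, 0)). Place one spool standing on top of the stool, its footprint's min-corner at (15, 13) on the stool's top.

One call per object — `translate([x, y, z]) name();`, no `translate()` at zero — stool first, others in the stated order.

stool();
translate([15, 13, 382]) spool();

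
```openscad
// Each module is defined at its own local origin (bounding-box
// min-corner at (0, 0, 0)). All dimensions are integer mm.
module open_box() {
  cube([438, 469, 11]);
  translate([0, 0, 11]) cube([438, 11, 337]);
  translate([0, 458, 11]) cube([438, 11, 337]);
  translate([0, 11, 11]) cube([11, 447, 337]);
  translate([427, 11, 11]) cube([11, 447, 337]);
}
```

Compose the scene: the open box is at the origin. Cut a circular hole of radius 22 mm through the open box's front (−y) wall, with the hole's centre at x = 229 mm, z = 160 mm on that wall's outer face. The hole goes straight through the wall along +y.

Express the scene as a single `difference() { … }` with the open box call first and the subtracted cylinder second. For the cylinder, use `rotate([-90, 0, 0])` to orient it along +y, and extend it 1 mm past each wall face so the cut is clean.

difference() {
  open_box();
  translate([229, -1, 160]) rotate([-90, 0, 0]) cylinder(h = 13, r = 22);
}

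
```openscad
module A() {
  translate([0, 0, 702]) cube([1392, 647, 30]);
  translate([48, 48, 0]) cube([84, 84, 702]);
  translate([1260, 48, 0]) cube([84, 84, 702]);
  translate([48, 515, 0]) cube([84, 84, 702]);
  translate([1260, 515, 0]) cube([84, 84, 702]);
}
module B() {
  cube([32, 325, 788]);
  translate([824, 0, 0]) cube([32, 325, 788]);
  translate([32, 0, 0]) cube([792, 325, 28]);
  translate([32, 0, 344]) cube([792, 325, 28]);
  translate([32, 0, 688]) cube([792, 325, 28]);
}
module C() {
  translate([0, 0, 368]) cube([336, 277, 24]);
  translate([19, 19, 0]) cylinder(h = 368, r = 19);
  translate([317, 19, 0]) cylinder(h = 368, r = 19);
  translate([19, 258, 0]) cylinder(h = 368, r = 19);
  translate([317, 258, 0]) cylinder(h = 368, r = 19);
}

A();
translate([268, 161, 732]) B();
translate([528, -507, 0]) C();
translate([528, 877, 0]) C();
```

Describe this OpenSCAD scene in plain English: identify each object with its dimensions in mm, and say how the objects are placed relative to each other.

A is a table with a 1392×647 mm rectangular top, 30 mm thick, top surface at z = 732 mm, supported by four 84×84 mm square legs, each inset 48 mm from the nearest pair of top edges, running from the floor.

B is an open bookshelf. Two side panels, each 32 mm thick, 325 mm deep and 788 mm tall, stand 856 mm apart (outside-to-outside). Between them sit 3 shelves, each 28 mm thick and 325 mm deep, spanning the full gap between the sides. The bottom shelf rests on the floor (its underside at z = 0) and the clear gap between one shelf's top and the next shelf's underside is 316 mm.

C is a four-legged stool. The seat is 336×277 mm, 24 mm thick, top at z = 392 mm. It stands on four round legs, each 38 mm in diameter, from z = 0 to the seat underside, each leg's axis is inset half a diameter from the nearest pair of seat edges (so the leg's bounding box is flush with the corner).

The bookshelf is on top of the table, centred. Two stools sit around the table at the −y, +y sides.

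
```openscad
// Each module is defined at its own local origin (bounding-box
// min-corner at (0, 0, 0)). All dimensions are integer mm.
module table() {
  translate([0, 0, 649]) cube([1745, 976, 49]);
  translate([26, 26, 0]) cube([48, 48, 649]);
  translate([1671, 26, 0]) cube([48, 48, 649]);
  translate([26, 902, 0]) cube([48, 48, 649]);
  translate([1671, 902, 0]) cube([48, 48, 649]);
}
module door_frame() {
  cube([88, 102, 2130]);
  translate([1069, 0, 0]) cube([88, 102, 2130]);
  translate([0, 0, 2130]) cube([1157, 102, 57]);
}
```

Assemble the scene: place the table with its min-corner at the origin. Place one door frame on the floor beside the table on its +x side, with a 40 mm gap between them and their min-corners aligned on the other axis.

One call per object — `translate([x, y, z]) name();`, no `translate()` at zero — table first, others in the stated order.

table();
translate([1785, 0, 0]) door_frame();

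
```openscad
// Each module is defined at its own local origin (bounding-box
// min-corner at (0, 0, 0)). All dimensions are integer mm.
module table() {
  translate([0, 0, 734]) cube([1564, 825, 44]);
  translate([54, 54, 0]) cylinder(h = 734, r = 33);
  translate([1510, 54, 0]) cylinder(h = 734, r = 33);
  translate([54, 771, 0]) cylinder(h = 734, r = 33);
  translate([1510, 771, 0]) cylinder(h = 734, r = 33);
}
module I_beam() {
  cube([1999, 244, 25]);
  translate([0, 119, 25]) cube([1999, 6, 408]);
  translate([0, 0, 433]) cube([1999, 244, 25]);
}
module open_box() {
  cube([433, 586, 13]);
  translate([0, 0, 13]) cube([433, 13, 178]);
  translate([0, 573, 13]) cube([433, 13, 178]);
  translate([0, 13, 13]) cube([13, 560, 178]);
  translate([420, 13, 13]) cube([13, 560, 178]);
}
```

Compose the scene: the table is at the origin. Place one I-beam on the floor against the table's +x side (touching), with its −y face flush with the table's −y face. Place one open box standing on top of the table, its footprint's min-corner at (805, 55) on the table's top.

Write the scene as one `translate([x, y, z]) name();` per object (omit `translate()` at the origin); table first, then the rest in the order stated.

table();
translate([1564, 0, 0]) I_beam();
translate([805, 55, 778]) open_box();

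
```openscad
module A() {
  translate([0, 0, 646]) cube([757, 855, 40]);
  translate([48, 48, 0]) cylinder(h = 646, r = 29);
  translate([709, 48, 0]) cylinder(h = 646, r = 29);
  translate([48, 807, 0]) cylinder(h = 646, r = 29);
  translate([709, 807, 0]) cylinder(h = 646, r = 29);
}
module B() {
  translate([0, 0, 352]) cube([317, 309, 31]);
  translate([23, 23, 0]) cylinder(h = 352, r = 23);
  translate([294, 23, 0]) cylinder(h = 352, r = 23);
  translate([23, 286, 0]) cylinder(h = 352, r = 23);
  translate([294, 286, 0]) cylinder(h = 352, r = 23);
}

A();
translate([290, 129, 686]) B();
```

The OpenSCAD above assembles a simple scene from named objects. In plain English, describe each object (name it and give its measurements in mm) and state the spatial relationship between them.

A is a table: top 757 mm (x) × 855 mm (y), 40 mm thick, upper face at z = 686 mm, on four round legs of 58 mm diameter, each leg's bounding box inset 19 mm from the nearest pair of top edges, running from z = 0 to the bottom of the top.

B is a four-legged stool. The seat is a 317×309×31 mm slab whose top surface is at z = 383 mm; four round legs, each 46 mm in diameter, run from the floor (z = 0) to the underside of the seat, each leg's axis is inset half a diameter from the nearest pair of seat edges (so the leg's bounding box is flush with the corner).

The stool is on top of the table.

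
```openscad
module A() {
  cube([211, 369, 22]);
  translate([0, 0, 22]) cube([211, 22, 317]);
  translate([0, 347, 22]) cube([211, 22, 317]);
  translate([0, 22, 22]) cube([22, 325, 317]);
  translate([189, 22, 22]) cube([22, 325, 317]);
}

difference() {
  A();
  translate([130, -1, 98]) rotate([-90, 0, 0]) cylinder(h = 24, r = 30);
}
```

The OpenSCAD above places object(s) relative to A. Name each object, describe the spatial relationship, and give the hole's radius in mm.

A is an open box. The open box has a circular hole through its front wall. The hole's radius is 30 mm.

The subtracted cylinder has r = 30 mm.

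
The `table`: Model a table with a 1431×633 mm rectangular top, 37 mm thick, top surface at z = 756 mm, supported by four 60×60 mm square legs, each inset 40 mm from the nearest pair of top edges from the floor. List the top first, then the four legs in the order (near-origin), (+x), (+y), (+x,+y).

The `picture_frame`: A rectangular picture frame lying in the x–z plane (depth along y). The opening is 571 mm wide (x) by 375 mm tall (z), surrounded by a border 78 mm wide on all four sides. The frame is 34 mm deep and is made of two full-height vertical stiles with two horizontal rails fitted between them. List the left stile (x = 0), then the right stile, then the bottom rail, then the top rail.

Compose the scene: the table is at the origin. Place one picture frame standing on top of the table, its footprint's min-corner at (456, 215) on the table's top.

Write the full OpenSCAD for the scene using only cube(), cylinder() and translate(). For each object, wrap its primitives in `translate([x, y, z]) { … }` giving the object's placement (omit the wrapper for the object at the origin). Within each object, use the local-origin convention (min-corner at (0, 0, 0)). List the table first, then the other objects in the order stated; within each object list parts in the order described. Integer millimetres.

translate([0, 0, 719]) cube([1431, 633, 37]);
translate([40, 40, 0]) cube([60, 60, 719]);
translate([1331, 40, 0]) cube([60, 60, 719]);
translate([40, 533, 0]) cube([60, 60, 719]);
translate([1331, 533, 0]) cube([60, 60, 719]);
translate([456, 215, 756]) {
  cube([78, 34, 531]);
  translate([649, 0, 0]) cube([78, 34, 531]);
  translate([78, 0, 0]) cube([571, 34, 78]);
  translate([78, 0, 453]) cube([571, 34, 78]);
}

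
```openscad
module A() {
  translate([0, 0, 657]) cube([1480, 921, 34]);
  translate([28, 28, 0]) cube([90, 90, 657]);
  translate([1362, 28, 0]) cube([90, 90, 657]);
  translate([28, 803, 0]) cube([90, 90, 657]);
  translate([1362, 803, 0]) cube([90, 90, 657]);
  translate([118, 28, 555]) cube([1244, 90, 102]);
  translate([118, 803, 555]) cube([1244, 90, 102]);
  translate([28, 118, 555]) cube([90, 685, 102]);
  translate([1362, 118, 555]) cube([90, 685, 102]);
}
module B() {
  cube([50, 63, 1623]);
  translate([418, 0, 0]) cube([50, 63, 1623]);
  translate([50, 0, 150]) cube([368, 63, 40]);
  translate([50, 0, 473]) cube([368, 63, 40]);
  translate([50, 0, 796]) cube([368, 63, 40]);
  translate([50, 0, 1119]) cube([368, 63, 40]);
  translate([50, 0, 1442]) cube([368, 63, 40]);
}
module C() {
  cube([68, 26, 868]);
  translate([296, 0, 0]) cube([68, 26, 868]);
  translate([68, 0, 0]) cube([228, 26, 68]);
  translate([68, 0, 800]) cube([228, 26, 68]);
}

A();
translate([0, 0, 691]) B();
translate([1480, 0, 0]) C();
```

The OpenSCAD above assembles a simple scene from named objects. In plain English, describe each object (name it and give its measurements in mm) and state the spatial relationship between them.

A is a rectangular dining table. The top is 1480×921×34 mm with its upper surface at z = 691 mm. It stands on four 90×90 mm square legs, each inset 28 mm from the nearest pair of top edges, running from the floor to the underside of the top. Four apron rails, 90 mm thick and 102 mm tall, run between adjacent legs with their top edges flush with the underside of the top and their outer faces flush with the legs' outer faces.

B is a wooden ladder with two side rails of 50×63 mm section and 1623 mm height, set 468 mm apart overall. Between them run 5 rectangular rungs (63 mm deep, 40 mm thick), front faces flush with the rails' −y face. The bottom of the first rung is 150 mm above the floor and each subsequent rung is 323 mm higher than the one below.

C is a picture frame with a 228×732 mm rectangular opening (x by z) and a uniform 68 mm border on every side. Frame depth is 26 mm along y. It is built from two vertical stiles running the full outside height and two horizontal rails spanning the gap between the stiles.

The ladder is on top of the table. The picture frame is against the table's +x side, with their −y faces flush.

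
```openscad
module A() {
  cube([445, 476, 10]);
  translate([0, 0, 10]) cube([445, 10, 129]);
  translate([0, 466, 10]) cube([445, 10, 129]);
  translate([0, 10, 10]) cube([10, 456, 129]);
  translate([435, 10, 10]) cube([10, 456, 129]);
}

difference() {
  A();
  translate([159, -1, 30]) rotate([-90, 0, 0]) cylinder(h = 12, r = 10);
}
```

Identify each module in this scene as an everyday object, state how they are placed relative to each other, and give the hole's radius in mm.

A is an open box. The open box has a circular hole through its front wall. The hole's radius is 10 mm.

The subtracted cylinder has r = 10 mm.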